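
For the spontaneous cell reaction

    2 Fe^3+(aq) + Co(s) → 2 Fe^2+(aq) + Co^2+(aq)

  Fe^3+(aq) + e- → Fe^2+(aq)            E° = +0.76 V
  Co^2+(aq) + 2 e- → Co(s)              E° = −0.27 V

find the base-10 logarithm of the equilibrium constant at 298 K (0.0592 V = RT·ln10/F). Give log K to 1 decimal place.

log K = 34.8

The Fe³⁺/Fe²⁺ couple is reduced (cathode); E°cell = +0.76 − (−0.27) = +1.03 V with n = 2.
At equilibrium E = 0, so log K = nE°cell / 0.0592 = (2)(+1.03) / 0.0592 = 34.8.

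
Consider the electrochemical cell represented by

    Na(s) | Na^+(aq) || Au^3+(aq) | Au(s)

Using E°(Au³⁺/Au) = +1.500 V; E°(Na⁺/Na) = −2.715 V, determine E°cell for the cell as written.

By convention the left-hand electrode in cell notation is the anode (oxidation) and the right-hand electrode is the cathode (reduction).
E°cell = E°(right) − E°(left) = +1.500 − (−2.715) = +4.215 V.

+4.215 V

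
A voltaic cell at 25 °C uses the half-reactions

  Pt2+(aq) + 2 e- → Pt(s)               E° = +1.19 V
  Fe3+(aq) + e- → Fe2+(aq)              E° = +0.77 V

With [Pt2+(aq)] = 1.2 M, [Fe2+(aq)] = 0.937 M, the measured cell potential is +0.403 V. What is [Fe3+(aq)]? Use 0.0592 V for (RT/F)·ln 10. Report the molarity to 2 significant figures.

2.0 M

With Pt²⁺/Pt at the cathode and Fe³⁺/Fe²⁺ at the anode, E°cell = +1.19 − (+0.77) = +0.42 V (n = 2).
Since E = E° − (0.0592/n)·log Q, log Q = n(E° − E)/0.0592 = 0.574.
Balancing electrons gives Pt2+(aq) + 2 Fe2+(aq) → Pt(s) + 2 Fe3+(aq); thus Q = [Fe3+(aq)]^2 / ([Pt2+(aq)]·[Fe2+(aq)]^2).
Substituting the known concentrations and solving, log [Fe3+(aq)] = 0.298 and [Fe3+(aq)] = 2.0 M.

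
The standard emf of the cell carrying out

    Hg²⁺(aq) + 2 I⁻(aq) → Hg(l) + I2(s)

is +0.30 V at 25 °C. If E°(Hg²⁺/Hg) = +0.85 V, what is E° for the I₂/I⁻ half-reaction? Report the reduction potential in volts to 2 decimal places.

In the reaction as written the Hg²⁺/Hg couple is reduced (cathode) and I₂/I⁻ is oxidized (anode), so E°cell = E°(Hg²⁺/Hg) − E°(I₂/I⁻).
E°(I₂/I⁻) = E°(cathode) − E°cell = +0.85 − (+0.30) = +0.55 V.

+0.55 V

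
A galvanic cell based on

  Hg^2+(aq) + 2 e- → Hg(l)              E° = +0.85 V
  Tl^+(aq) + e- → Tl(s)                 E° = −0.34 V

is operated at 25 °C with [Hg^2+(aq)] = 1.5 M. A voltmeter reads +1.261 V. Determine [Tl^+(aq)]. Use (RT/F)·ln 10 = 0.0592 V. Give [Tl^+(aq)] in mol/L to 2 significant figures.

0.077 M

Hg²⁺/Hg is the cathode (higher E°); E°cell = +0.85 − (−0.34) = +1.19 V with n = 2.
Rearranging E = E° − (0.0592/n)·log Q gives log Q = 2(+1.19 − (+1.261))/0.0592 = −2.399.
For Hg^2+(aq) + 2 Tl(s) → Hg(l) + 2 Tl^+(aq), the reaction quotient is Q = [Tl^+(aq)]^2 / [Hg^2+(aq)].
Substituting the known concentrations and solving, log [Tl^+(aq)] = −1.111 and [Tl^+(aq)] = 0.077 M.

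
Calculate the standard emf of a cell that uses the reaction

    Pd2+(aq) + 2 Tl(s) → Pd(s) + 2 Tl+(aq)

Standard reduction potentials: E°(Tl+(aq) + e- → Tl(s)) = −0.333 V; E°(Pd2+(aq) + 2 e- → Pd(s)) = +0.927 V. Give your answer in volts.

In the reaction as written, Pd2+(aq) is reduced (cathode) and Tl+(aq) is produced by oxidation at the anode.
E°cell = E°(cathode) − E°(anode) = +0.927 − (−0.333) = +1.260 V.
The positive value indicates the reaction is spontaneous as written.

+1.260 V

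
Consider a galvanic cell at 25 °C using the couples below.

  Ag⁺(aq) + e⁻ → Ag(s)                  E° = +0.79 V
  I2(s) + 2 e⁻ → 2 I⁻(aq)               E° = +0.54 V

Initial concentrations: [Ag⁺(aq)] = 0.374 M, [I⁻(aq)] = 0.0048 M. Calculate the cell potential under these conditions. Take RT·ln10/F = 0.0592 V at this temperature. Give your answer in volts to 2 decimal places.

+0.09 V

The Ag⁺/Ag couple has the more positive E°, so it is the cathode; I₂/I⁻ is the anode.
The standard potential is +0.79 − (+0.54) = +0.25 V and the balanced reaction transfers n = 2 electrons.
The balanced reaction is 2 Ag⁺(aq) + 2 I⁻(aq) → 2 Ag(s) + I2(s), so Q = 1 / ([Ag⁺(aq)]^2·[I⁻(aq)]^2) = 3.1×10^5 and log Q = 5.492.
By the Nernst equation, E = +0.25 − (0.0592/2)·(5.492) = +0.09 V.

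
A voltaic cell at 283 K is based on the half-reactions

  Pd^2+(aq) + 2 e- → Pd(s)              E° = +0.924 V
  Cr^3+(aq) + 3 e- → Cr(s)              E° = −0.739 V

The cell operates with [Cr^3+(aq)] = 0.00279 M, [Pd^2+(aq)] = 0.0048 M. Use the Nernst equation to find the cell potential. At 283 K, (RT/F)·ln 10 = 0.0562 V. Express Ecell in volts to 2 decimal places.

+1.65 V

Pd²⁺/Pd is reduced (cathode, E° = +0.924 V) and Cr³⁺/Cr is oxidized (anode).
E°cell = +0.924 − (−0.739) = +1.663 V, with n = 6 electrons transferred.
The balanced reaction is 3 Pd^2+(aq) + 2 Cr(s) → 3 Pd(s) + 2 Cr^3+(aq), so Q = [Cr^3+(aq)]^2 / [Pd^2+(aq)]^3 = 70.4 and log Q = 1.847.
E = E° − (0.0562/n)·log Q = +1.663 − (0.0562/6)(1.847) = +1.65 V.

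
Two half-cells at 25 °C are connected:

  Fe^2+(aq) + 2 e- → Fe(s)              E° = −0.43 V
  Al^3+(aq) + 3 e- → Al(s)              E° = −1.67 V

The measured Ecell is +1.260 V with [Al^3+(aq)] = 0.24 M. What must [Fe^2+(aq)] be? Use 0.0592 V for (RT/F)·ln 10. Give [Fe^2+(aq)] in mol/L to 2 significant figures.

The Fe²⁺/Fe couple has the larger reduction potential, so it is the cathode: E°cell = −0.43 − (−1.67) = +1.24 V and n = 6.
Rearranging E = E° − (0.0592/n)·log Q gives log Q = 6(+1.24 − (+1.260))/0.0592 = −2.027.
Balancing electrons gives 3 Fe^2+(aq) + 2 Al(s) → 3 Fe(s) + 2 Al^3+(aq); thus Q = [Al^3+(aq)]^2 / [Fe^2+(aq)]^3.
Solving for the unknown gives log [Fe^2+(aq)] = 0.262, so [Fe^2+(aq)] ≈ 1.8 M.

1.8 M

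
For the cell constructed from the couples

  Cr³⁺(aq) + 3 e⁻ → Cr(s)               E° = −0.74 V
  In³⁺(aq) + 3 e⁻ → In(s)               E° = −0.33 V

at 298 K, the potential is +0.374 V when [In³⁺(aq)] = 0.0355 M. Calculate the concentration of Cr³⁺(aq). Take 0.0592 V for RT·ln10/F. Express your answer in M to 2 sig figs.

With In³⁺/In at the cathode and Cr³⁺/Cr at the anode, E°cell = −0.33 − (−0.74) = +0.41 V (n = 3).
Since E = E° − (0.0592/n)·log Q, log Q = n(E° − E)/0.0592 = 1.824.
The balanced reaction is In³⁺(aq) + Cr(s) → In(s) + Cr³⁺(aq), so Q = [Cr³⁺(aq)] / [In³⁺(aq)].
Solving for the unknown gives log [Cr³⁺(aq)] = 0.374, so [Cr³⁺(aq)] ≈ 2.4 M.

2.4 M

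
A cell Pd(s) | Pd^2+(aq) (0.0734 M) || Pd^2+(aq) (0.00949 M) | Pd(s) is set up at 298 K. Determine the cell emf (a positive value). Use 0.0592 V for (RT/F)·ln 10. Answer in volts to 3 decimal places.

0.026 V

For a concentration cell E°cell = 0, since both electrodes use the same couple.
The compartment with the higher Pd^2+(aq) concentration (0.0734 M) acts as the cathode; ions are reduced there and produced at the dilute (0.00949 M) anode.
With n = 2, Ecell = −(0.0592/2)·log([dilute]/[conc]) = −(0.0592/2)·log(0.00949/0.0734) = +0.026 V.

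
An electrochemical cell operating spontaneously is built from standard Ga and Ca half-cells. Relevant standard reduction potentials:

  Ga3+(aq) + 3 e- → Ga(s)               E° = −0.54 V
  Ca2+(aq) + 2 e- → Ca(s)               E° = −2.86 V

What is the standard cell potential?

+2.32 V

Of the two couples in this cell, the one with the more positive reduction potential is reduced at the cathode: here that is Ga³⁺/Ga (−0.54 V); Ca²⁺/Ca (−2.86 V) is the anode.
E°cell = E°(cathode) − E°(anode) = −0.54 − (−2.86) = +2.32 V.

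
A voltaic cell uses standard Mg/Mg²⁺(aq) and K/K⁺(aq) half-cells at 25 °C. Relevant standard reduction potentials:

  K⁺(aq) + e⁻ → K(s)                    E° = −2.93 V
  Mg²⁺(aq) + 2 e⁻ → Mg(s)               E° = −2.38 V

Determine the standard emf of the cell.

Of the two couples in this cell, the one with the more positive reduction potential is reduced at the cathode: here that is Mg²⁺/Mg (−2.38 V); K⁺/K (−2.93 V) is the anode.
E°cell = E°(cathode) − E°(anode) = −2.38 − (−2.93) = +0.55 V.

+0.55 V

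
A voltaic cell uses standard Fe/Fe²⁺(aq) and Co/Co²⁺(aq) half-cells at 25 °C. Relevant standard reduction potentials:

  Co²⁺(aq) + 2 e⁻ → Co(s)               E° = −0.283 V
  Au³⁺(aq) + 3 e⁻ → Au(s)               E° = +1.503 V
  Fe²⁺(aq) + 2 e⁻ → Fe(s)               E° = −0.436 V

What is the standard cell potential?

Of the two couples in this cell, the one with the more positive reduction potential is reduced at the cathode: here that is Co²⁺/Co (−0.283 V); Fe²⁺/Fe (−0.436 V) is the anode.
E°cell = E°(cathode) − E°(anode) = −0.283 − (−0.436) = +0.153 V.

+0.153 V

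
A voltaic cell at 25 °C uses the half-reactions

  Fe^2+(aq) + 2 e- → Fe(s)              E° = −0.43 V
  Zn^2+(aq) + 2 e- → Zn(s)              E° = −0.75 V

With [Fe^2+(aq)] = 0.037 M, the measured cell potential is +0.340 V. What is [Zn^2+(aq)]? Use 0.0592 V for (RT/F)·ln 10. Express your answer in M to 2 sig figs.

With Fe²⁺/Fe at the cathode and Zn²⁺/Zn at the anode, E°cell = −0.43 − (−0.75) = +0.32 V (n = 2).
Since E = E° − (0.0592/n)·log Q, log Q = n(E° − E)/0.0592 = −0.676.
For Fe^2+(aq) + Zn(s) → Fe(s) + Zn^2+(aq), the reaction quotient is Q = [Zn^2+(aq)] / [Fe^2+(aq)].
Substituting the known concentrations and solving, log [Zn^2+(aq)] = −2.108 and [Zn^2+(aq)] = 0.0078 M.

0.0078 M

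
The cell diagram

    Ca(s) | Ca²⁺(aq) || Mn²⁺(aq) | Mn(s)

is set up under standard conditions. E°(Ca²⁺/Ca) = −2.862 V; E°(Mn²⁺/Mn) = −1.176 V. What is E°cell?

By convention the left-hand electrode in cell notation is the anode (oxidation) and the right-hand electrode is the cathode (reduction).
E°cell = E°(right) − E°(left) = −1.176 − (−2.862) = +1.686 V.

+1.686 V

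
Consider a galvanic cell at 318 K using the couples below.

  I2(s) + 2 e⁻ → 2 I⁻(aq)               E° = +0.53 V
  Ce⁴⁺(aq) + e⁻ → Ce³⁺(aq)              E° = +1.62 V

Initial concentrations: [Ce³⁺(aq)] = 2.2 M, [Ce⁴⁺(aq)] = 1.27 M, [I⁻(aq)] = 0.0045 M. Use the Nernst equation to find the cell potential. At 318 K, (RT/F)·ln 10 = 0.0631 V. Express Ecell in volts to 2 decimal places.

Ce⁴⁺/Ce³⁺ is reduced (cathode, E° = +1.62 V) and I₂/I⁻ is oxidized (anode).
The standard potential is +1.62 − (+0.53) = +1.09 V and the balanced reaction transfers n = 2 electrons.
Balancing gives 2 Ce⁴⁺(aq) + 2 I⁻(aq) → 2 Ce³⁺(aq) + I2(s); hence Q = [Ce³⁺(aq)]^2 / ([Ce⁴⁺(aq)]^2·[I⁻(aq)]^2) = 1.48×10^5 (log Q = 5.171).
By the Nernst equation, E = +1.09 − (0.0631/2)·(5.171) = +0.93 V.

+0.93 V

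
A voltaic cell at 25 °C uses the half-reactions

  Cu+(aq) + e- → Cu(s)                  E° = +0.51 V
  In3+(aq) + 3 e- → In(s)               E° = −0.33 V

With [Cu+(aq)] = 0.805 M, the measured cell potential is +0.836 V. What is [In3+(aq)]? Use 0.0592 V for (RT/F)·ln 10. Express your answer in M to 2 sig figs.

0.83 M

Cu⁺/Cu is the cathode (higher E°); E°cell = +0.51 − (−0.33) = +0.84 V with n = 3.
Rearranging E = E° − (0.0592/n)·log Q gives log Q = 3(+0.84 − (+0.836))/0.0592 = 0.203.
Balancing electrons gives 3 Cu+(aq) + In(s) → 3 Cu(s) + In3+(aq); thus Q = [In3+(aq)] / [Cu+(aq)]^3.
Substituting the known concentrations and solving, log [In3+(aq)] = −0.080 and [In3+(aq)] = 0.83 M.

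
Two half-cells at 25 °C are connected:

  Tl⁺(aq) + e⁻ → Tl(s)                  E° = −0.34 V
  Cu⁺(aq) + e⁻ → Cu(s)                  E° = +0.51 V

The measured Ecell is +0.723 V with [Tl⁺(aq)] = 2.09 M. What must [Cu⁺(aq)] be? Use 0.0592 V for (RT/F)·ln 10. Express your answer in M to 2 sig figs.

0.015 M

With Cu⁺/Cu at the cathode and Tl⁺/Tl at the anode, E°cell = +0.51 − (−0.34) = +0.85 V (n = 1).
From the Nernst equation, log Q = n(E° − E)/0.0592 = 1·(+0.85 − (+0.723))/0.0592 = 2.145.
Balancing electrons gives Cu⁺(aq) + Tl(s) → Cu(s) + Tl⁺(aq); thus Q = [Tl⁺(aq)] / [Cu⁺(aq)].
Substituting the known concentrations and solving, log [Cu⁺(aq)] = −1.825 and [Cu⁺(aq)] = 0.015 M.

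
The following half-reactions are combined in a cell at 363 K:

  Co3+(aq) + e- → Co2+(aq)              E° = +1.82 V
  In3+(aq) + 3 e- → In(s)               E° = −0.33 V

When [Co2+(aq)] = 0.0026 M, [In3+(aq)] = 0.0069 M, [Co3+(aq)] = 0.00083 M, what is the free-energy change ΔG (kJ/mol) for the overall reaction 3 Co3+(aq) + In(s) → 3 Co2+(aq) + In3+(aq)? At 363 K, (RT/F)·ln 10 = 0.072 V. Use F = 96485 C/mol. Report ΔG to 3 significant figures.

The standard cell potential is +1.82 − (−0.33) = +2.15 V, with n = 3 electrons in the balanced equation.
Q = ([Co2+(aq)]^3·[In3+(aq)]) / [Co3+(aq)]^3 = 0.212, so log Q = −0.673 and E = +2.15 − (0.072/3)(−0.673) = +2.1662 V.
Finally ΔG = −nFE = −(3)(96485 C/mol)(+2.1662 V) = −627 kJ/mol.

−627 kJ/mol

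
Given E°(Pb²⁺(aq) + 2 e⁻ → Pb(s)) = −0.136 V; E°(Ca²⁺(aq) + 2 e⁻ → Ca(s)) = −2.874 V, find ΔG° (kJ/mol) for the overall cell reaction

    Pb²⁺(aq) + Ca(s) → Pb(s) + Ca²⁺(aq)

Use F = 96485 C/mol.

−528 kJ/mol

In the reaction as written Pb²⁺(aq) is reduced, so the Pb²⁺/Pb couple is the cathode and Ca²⁺/Ca is the anode.
E°cell = −0.136 − (−2.874) = +2.738 V; balancing electrons gives n = 2.
ΔG° = −nFE°cell = −(2)(96485)(+2.738) J/mol = −528 kJ/mol.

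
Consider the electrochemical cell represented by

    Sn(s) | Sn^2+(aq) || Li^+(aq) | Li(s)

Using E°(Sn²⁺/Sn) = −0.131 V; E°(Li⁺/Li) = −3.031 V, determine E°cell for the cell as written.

−2.900 V

By convention the left-hand electrode in cell notation is the anode (oxidation) and the right-hand electrode is the cathode (reduction).
E°cell = E°(right) − E°(left) = −3.031 − (−0.131) = −2.900 V.
The negative sign shows that, as written, the cell would require an external voltage to drive the reaction.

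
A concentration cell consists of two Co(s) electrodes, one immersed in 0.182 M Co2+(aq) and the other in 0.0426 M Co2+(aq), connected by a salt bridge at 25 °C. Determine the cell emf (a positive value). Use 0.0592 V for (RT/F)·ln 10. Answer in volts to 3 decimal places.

0.019 V

For a concentration cell E°cell = 0, since both electrodes use the same couple.
The compartment with the higher Co2+(aq) concentration (0.182 M) acts as the cathode; ions are reduced there and produced at the dilute (0.0426 M) anode.
With n = 2, Ecell = −(0.0592/2)·log([dilute]/[conc]) = −(0.0592/2)·log(0.0426/0.182) = +0.019 V.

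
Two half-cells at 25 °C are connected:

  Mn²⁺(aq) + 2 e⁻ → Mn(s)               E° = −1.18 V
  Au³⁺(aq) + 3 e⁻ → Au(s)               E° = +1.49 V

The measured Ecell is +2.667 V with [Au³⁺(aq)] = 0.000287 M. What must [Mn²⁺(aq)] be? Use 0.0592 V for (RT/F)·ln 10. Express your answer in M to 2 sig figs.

Au³⁺/Au is the cathode (higher E°); E°cell = +1.49 − (−1.18) = +2.67 V with n = 6.
Rearranging E = E° − (0.0592/n)·log Q gives log Q = 6(+2.67 − (+2.667))/0.0592 = 0.304.
For 2 Au³⁺(aq) + 3 Mn(s) → 2 Au(s) + 3 Mn²⁺(aq), the reaction quotient is Q = [Mn²⁺(aq)]^3 / [Au³⁺(aq)]^2.
Solving for the unknown gives log [Mn²⁺(aq)] = −2.260, so [Mn²⁺(aq)] ≈ 0.0055 M.

0.0055 M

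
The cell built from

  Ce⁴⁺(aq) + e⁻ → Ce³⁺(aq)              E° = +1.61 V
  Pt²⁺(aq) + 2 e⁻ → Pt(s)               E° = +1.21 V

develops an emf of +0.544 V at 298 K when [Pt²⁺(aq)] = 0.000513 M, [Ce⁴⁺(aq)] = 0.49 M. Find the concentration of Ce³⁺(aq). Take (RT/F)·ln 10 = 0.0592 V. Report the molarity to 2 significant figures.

0.080 M

Ce⁴⁺/Ce³⁺ is the cathode (higher E°); E°cell = +1.61 − (+1.21) = +0.40 V with n = 2.
Rearranging E = E° − (0.0592/n)·log Q gives log Q = 2(+0.40 − (+0.544))/0.0592 = −4.865.
Balancing electrons gives 2 Ce⁴⁺(aq) + Pt(s) → 2 Ce³⁺(aq) + Pt²⁺(aq); thus Q = ([Ce³⁺(aq)]^2·[Pt²⁺(aq)]) / [Ce⁴⁺(aq)]^2.
Substituting the known concentrations and solving, log [Ce³⁺(aq)] = −1.097 and [Ce³⁺(aq)] = 0.080 M.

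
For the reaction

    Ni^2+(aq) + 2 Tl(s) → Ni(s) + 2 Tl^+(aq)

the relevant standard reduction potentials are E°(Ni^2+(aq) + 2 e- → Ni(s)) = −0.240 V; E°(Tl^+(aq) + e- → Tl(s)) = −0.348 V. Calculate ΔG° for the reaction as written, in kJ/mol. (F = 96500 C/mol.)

−20.8 kJ/mol

In the reaction as written Ni^2+(aq) is reduced, so the Ni²⁺/Ni couple is the cathode and Tl⁺/Tl is the anode.
E°cell = −0.240 − (−0.348) = +0.108 V; balancing electrons gives n = 2.
ΔG° = −nFE°cell = −(2)(96500)(+0.108) J/mol = −20.8 kJ/mol.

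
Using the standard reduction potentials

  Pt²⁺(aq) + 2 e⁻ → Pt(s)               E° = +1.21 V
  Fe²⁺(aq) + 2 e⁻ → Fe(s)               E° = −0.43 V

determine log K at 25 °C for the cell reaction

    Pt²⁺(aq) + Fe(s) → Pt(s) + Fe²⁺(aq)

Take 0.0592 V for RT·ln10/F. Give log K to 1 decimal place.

log K = 55.4

The Pt²⁺/Pt couple is reduced (cathode); E°cell = +1.21 − (−0.43) = +1.64 V with n = 2.
At equilibrium E = 0, so log K = nE°cell / 0.0592 = (2)(+1.64) / 0.0592 = 55.4.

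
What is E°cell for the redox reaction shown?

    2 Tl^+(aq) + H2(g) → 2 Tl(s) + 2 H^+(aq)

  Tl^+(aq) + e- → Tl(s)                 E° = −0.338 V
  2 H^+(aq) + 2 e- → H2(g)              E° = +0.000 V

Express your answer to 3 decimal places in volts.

Tl^+(aq) gains electrons, so the Tl⁺/Tl couple is the cathode; the 2H⁺/H₂ couple is the anode.
E°cell = E°(cathode) − E°(anode) = −0.338 − (+0.000) = −0.338 V.

−0.338 V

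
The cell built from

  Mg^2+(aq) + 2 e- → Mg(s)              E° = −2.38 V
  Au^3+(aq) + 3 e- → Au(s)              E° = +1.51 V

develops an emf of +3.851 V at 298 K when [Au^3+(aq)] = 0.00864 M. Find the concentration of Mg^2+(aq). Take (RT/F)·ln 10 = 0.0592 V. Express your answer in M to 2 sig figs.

0.87 M

With Au³⁺/Au at the cathode and Mg²⁺/Mg at the anode, E°cell = +1.51 − (−2.38) = +3.89 V (n = 6).
From the Nernst equation, log Q = n(E° − E)/0.0592 = 6·(+3.89 − (+3.851))/0.0592 = 3.953.
The balanced reaction is 2 Au^3+(aq) + 3 Mg(s) → 2 Au(s) + 3 Mg^2+(aq), so Q = [Mg^2+(aq)]^3 / [Au^3+(aq)]^2.
Substituting the known concentrations and solving, log [Mg^2+(aq)] = −0.058 and [Mg^2+(aq)] = 0.87 M.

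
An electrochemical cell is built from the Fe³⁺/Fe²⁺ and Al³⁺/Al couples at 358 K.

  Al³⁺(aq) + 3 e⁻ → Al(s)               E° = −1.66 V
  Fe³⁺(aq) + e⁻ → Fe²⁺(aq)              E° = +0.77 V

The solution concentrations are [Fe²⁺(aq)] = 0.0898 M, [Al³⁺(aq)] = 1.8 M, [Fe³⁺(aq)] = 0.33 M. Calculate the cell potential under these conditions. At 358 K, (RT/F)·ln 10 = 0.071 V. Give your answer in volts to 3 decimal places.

+2.464 V

The Fe³⁺/Fe²⁺ couple has the more positive E°, so it is the cathode; Al³⁺/Al is the anode.
E°cell = E°cat − E°an = +0.77 − (−1.66) = +2.43 V; n = 3.
For the overall reaction 3 Fe³⁺(aq) + Al(s) → 3 Fe²⁺(aq) + Al³⁺(aq), Q = ([Fe²⁺(aq)]^3·[Al³⁺(aq)]) / [Fe³⁺(aq)]^3 = 0.0363, giving log Q = −1.440.
Applying E = E° − (RT ln10/nF)·log Q gives +2.43 − (0.071/3)(−1.440) = +2.464 V.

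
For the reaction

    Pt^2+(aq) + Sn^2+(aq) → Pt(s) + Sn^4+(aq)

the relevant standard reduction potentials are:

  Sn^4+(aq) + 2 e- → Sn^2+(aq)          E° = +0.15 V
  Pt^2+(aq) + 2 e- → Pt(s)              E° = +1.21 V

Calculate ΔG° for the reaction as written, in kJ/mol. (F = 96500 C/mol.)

In the reaction as written Pt^2+(aq) is reduced, so the Pt²⁺/Pt couple is the cathode and Sn⁴⁺/Sn²⁺ is the anode.
E°cell = +1.21 − (+0.15) = +1.06 V; balancing electrons gives n = 2.
ΔG° = −nFE°cell = −(2)(96500)(+1.06) J/mol = −205 kJ/mol.

−205 kJ/mol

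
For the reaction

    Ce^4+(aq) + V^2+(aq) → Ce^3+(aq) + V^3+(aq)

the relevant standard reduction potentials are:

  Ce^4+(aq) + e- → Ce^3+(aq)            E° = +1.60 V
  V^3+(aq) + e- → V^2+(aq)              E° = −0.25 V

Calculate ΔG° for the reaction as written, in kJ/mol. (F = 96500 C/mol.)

−179 kJ/mol

In the reaction as written Ce^4+(aq) is reduced, so the Ce⁴⁺/Ce³⁺ couple is the cathode and V³⁺/V²⁺ is the anode.
E°cell = +1.60 − (−0.25) = +1.85 V; balancing electrons gives n = 1.
ΔG° = −nFE°cell = −(1)(96500)(+1.85) J/mol = −179 kJ/mol.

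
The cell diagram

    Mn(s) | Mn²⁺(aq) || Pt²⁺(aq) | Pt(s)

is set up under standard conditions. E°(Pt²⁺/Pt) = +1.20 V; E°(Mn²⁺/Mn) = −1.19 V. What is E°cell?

By convention the left-hand electrode in cell notation is the anode (oxidation) and the right-hand electrode is the cathode (reduction).
E°cell = E°(right) − E°(left) = +1.20 − (−1.19) = +2.39 V.

+2.39 V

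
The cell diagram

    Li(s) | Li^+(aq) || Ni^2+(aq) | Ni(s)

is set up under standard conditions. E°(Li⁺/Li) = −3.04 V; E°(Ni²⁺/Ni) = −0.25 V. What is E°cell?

+2.79 V

By convention the left-hand electrode in cell notation is the anode (oxidation) and the right-hand electrode is the cathode (reduction).
E°cell = E°(right) − E°(left) = −0.25 − (−3.04) = +2.79 V.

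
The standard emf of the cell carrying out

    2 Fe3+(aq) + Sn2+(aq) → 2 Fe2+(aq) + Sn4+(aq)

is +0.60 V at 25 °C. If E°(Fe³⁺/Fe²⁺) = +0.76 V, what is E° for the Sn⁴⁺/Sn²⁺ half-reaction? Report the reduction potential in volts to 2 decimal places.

In the reaction as written the Fe³⁺/Fe²⁺ couple is reduced (cathode) and Sn⁴⁺/Sn²⁺ is oxidized (anode), so E°cell = E°(Fe³⁺/Fe²⁺) − E°(Sn⁴⁺/Sn²⁺).
E°(Sn⁴⁺/Sn²⁺) = E°(cathode) − E°cell = +0.76 − (+0.60) = +0.16 V.

+0.16 V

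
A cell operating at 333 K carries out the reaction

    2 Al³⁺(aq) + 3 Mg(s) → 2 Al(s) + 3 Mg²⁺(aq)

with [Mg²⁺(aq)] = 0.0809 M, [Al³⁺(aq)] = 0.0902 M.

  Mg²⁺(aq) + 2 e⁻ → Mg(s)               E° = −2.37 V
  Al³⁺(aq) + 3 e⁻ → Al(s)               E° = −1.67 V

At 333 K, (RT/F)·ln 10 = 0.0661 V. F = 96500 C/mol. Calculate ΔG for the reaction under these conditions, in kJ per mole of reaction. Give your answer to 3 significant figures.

−413 kJ/mol

With Al³⁺/Al reduced at the cathode, E°cell = −1.67 − (−2.37) = +0.70 V and n = 6.
The reaction quotient is [Mg²⁺(aq)]^3 / [Al³⁺(aq)]^2 = 0.0651; by Nernst, E = +0.70 − (0.0661/6)(−1.187) = +0.7131 V.
Finally ΔG = −nFE = −(6)(96500 C/mol)(+0.7131 V) = −413 kJ/mol.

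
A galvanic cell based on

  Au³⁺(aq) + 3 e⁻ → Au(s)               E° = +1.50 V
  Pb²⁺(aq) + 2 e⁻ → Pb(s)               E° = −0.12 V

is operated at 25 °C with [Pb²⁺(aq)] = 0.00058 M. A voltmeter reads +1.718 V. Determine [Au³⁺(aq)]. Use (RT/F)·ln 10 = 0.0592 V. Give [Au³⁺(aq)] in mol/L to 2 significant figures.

1.3 M

With Au³⁺/Au at the cathode and Pb²⁺/Pb at the anode, E°cell = +1.50 − (−0.12) = +1.62 V (n = 6).
From the Nernst equation, log Q = n(E° − E)/0.0592 = 6·(+1.62 − (+1.718))/0.0592 = −9.932.
The balanced reaction is 2 Au³⁺(aq) + 3 Pb(s) → 2 Au(s) + 3 Pb²⁺(aq), so Q = [Pb²⁺(aq)]^3 / [Au³⁺(aq)]^2.
Isolating [Au³⁺(aq)] in Q = 10^{−9.932} yields log [Au³⁺(aq)] = 0.111, i.e. 1.3 M.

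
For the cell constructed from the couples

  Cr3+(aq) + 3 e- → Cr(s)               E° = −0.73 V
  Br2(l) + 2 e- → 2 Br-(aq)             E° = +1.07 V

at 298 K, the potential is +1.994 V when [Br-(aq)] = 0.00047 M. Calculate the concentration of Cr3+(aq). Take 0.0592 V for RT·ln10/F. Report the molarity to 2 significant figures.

1.4 M

The Br₂/Br⁻ couple has the larger reduction potential, so it is the cathode: E°cell = +1.07 − (−0.73) = +1.80 V and n = 6.
Since E = E° − (0.0592/n)·log Q, log Q = n(E° − E)/0.0592 = −19.662.
The balanced reaction is 3 Br2(l) + 2 Cr(s) → 6 Br-(aq) + 2 Cr3+(aq), so Q = [Br-(aq)]^6·[Cr3+(aq)]^2.
Substituting the known concentrations and solving, log [Cr3+(aq)] = 0.153 and [Cr3+(aq)] = 1.4 M.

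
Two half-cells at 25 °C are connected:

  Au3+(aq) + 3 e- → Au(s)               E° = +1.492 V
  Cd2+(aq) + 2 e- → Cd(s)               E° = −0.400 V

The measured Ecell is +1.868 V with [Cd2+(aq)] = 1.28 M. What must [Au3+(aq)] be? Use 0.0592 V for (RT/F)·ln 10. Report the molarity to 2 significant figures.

Au³⁺/Au is the cathode (higher E°); E°cell = +1.492 − (−0.400) = +1.892 V with n = 6.
From the Nernst equation, log Q = n(E° − E)/0.0592 = 6·(+1.892 − (+1.868))/0.0592 = 2.432.
For 2 Au3+(aq) + 3 Cd(s) → 2 Au(s) + 3 Cd2+(aq), the reaction quotient is Q = [Cd2+(aq)]^3 / [Au3+(aq)]^2.
Substituting the known concentrations and solving, log [Au3+(aq)] = −1.055 and [Au3+(aq)] = 0.088 M.

0.088 M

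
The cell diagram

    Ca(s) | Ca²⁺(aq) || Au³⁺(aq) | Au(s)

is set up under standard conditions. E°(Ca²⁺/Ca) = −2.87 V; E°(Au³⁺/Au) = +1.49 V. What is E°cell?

+4.36 V

By convention the left-hand electrode in cell notation is the anode (oxidation) and the right-hand electrode is the cathode (reduction).
E°cell = E°(right) − E°(left) = +1.49 − (−2.87) = +4.36 V.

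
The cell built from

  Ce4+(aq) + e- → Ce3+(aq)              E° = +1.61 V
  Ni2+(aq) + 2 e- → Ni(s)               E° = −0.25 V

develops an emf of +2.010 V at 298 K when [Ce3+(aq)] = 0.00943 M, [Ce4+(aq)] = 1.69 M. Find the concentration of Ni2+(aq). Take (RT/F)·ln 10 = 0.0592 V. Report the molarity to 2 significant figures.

The Ce⁴⁺/Ce³⁺ couple has the larger reduction potential, so it is the cathode: E°cell = +1.61 − (−0.25) = +1.86 V and n = 2.
Rearranging E = E° − (0.0592/n)·log Q gives log Q = 2(+1.86 − (+2.010))/0.0592 = −5.068.
The balanced reaction is 2 Ce4+(aq) + Ni(s) → 2 Ce3+(aq) + Ni2+(aq), so Q = ([Ce3+(aq)]^2·[Ni2+(aq)]) / [Ce4+(aq)]^2.
Solving for the unknown gives log [Ni2+(aq)] = −0.561, so [Ni2+(aq)] ≈ 0.27 M.

0.27 M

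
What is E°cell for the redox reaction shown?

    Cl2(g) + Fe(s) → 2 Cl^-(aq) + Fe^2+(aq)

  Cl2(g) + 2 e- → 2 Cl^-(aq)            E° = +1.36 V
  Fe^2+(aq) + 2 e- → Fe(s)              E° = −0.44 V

Cl2(g) gains electrons, so the Cl₂/Cl⁻ couple is the cathode; the Fe²⁺/Fe couple is the anode.
E°cell = E°(cathode) − E°(anode) = +1.36 − (−0.44) = +1.80 V.
The positive value indicates the reaction is spontaneous as written.

+1.80 V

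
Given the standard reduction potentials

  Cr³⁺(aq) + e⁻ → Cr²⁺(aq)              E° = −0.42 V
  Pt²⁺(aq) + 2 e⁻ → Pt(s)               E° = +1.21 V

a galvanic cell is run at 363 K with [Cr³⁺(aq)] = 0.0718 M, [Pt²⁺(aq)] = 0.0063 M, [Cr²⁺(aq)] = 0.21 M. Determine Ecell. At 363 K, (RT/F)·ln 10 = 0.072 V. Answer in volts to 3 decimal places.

+1.584 V

Since E°(Pt²⁺/Pt) > E°(Cr³⁺/Cr²⁺), Pt²⁺/Pt serves as the cathode.
E°cell = E°cat − E°an = +1.21 − (−0.42) = +1.63 V; n = 2.
The balanced reaction is Pt²⁺(aq) + 2 Cr²⁺(aq) → Pt(s) + 2 Cr³⁺(aq), so Q = [Cr³⁺(aq)]^2 / ([Pt²⁺(aq)]·[Cr²⁺(aq)]^2) = 18.6 and log Q = 1.268.
Applying E = E° − (RT ln10/nF)·log Q gives +1.63 − (0.072/2)(1.268) = +1.584 V.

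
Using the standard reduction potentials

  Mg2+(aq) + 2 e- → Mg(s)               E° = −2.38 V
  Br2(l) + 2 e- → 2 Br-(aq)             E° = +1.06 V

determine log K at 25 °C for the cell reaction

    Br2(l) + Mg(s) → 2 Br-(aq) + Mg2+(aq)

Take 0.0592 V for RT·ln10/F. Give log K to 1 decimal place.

The Br₂/Br⁻ couple is reduced (cathode); E°cell = +1.06 − (−2.38) = +3.44 V with n = 2.
At equilibrium E = 0, so log K = nE°cell / 0.0592 = (2)(+3.44) / 0.0592 = 116.2.

log K = 116.2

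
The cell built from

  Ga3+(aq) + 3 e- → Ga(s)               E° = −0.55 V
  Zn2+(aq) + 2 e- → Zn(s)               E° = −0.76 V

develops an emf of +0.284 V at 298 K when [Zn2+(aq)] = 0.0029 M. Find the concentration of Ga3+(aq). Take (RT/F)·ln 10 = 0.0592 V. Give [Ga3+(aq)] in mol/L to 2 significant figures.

0.88 M

The Ga³⁺/Ga couple has the larger reduction potential, so it is the cathode: E°cell = −0.55 − (−0.76) = +0.21 V and n = 6.
Rearranging E = E° − (0.0592/n)·log Q gives log Q = 6(+0.21 − (+0.284))/0.0592 = −7.500.
The balanced reaction is 2 Ga3+(aq) + 3 Zn(s) → 2 Ga(s) + 3 Zn2+(aq), so Q = [Zn2+(aq)]^3 / [Ga3+(aq)]^2.
Substituting the known concentrations and solving, log [Ga3+(aq)] = −0.056 and [Ga3+(aq)] = 0.88 M.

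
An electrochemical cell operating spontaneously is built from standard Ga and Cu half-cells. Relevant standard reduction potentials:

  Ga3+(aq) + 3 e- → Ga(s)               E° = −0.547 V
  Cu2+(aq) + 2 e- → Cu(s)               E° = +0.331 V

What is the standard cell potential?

Of the two couples in this cell, the one with the more positive reduction potential is reduced at the cathode: here that is Cu²⁺/Cu (+0.331 V); Ga³⁺/Ga (−0.547 V) is the anode.
E°cell = E°(cathode) − E°(anode) = +0.331 − (−0.547) = +0.878 V.

+0.878 V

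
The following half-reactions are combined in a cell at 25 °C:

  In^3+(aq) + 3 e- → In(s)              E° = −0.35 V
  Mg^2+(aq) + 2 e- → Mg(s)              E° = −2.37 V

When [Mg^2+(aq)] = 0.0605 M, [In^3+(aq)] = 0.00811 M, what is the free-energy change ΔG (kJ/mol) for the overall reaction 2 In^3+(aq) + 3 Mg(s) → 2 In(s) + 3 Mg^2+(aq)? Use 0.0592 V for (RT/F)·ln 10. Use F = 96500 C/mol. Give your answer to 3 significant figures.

The standard cell potential is −0.35 − (−2.37) = +2.02 V, with n = 6 electrons in the balanced equation.
The reaction quotient is [Mg^2+(aq)]^3 / [In^3+(aq)]^2 = 3.37; by Nernst, E = +2.02 − (0.0592/6)(0.527) = +2.0148 V.
Finally ΔG = −nFE = −(6)(96500 C/mol)(+2.0148 V) = −1170 kJ/mol.

−1170 kJ/mol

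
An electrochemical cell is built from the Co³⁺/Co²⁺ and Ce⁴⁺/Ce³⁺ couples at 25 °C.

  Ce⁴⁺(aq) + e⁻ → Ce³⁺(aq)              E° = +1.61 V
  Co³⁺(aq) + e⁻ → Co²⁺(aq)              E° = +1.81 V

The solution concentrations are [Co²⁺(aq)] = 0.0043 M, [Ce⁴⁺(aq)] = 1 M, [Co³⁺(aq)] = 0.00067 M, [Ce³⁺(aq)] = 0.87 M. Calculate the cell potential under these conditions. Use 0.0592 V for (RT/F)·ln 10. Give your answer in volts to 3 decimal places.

The Co³⁺/Co²⁺ couple has the more positive E°, so it is the cathode; Ce⁴⁺/Ce³⁺ is the anode.
E°cell = +1.81 − (+1.61) = +0.20 V, with n = 1 electron transferred.
Balancing gives Co³⁺(aq) + Ce³⁺(aq) → Co²⁺(aq) + Ce⁴⁺(aq); hence Q = ([Co²⁺(aq)]·[Ce⁴⁺(aq)]) / ([Co³⁺(aq)]·[Ce³⁺(aq)]) = 7.38 (log Q = 0.868).
By the Nernst equation, E = +0.20 − (0.0592/1)·(0.868) = +0.149 V.

+0.149 V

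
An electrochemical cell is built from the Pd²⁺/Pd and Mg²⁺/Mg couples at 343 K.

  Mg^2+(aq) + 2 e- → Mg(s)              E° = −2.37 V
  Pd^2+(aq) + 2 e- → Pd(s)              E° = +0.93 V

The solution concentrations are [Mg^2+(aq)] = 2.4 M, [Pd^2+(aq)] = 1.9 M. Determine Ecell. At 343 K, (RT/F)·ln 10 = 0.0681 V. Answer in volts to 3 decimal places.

+3.297 V

Pd²⁺/Pd is reduced (cathode, E° = +0.93 V) and Mg²⁺/Mg is oxidized (anode).
E°cell = E°cat − E°an = +0.93 − (−2.37) = +3.30 V; n = 2.
The balanced reaction is Pd^2+(aq) + Mg(s) → Pd(s) + Mg^2+(aq), so Q = [Mg^2+(aq)] / [Pd^2+(aq)] = 1.26 and log Q = 0.101.
E = E° − (0.0681/n)·log Q = +3.30 − (0.0681/2)(0.101) = +3.297 V.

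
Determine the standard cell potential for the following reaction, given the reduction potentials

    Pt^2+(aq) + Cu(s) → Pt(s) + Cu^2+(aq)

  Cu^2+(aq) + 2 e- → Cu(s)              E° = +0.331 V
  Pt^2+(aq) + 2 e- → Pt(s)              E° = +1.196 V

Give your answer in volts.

+0.865 V

Pt^2+(aq) gains electrons, so the Pt²⁺/Pt couple is the cathode; the Cu²⁺/Cu couple is the anode.
E°cell = E°(cathode) − E°(anode) = +1.196 − (+0.331) = +0.865 V.
The positive value indicates the reaction is spontaneous as written.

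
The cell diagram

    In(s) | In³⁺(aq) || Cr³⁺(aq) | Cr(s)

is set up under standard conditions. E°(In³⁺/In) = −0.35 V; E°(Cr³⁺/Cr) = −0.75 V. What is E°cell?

By convention the left-hand electrode in cell notation is the anode (oxidation) and the right-hand electrode is the cathode (reduction).
E°cell = E°(right) − E°(left) = −0.75 − (−0.35) = −0.40 V.
The negative sign shows that, as written, the cell would require an external voltage to drive the reaction.

−0.40 V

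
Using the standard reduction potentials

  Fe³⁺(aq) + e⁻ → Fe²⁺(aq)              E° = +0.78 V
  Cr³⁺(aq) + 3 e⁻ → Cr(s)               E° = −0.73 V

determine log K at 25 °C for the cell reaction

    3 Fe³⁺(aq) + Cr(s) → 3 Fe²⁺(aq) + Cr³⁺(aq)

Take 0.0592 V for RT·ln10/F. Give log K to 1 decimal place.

log K = 76.5

The Fe³⁺/Fe²⁺ couple is reduced (cathode); E°cell = +0.78 − (−0.73) = +1.51 V with n = 3.
At equilibrium E = 0, so log K = nE°cell / 0.0592 = (3)(+1.51) / 0.0592 = 76.5.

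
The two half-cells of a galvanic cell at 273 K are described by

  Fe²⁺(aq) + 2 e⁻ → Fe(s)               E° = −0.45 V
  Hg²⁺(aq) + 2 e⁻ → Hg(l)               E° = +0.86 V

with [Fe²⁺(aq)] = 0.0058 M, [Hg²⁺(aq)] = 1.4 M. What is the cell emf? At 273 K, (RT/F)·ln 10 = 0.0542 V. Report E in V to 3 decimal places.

Since E°(Hg²⁺/Hg) > E°(Fe²⁺/Fe), Hg²⁺/Hg serves as the cathode.
E°cell = E°cat − E°an = +0.86 − (−0.45) = +1.31 V; n = 2.
Balancing gives Hg²⁺(aq) + Fe(s) → Hg(l) + Fe²⁺(aq); hence Q = [Fe²⁺(aq)] / [Hg²⁺(aq)] = 0.00414 (log Q = −2.383).
Applying E = E° − (RT ln10/nF)·log Q gives +1.31 − (0.0542/2)(−2.383) = +1.375 V.

+1.375 V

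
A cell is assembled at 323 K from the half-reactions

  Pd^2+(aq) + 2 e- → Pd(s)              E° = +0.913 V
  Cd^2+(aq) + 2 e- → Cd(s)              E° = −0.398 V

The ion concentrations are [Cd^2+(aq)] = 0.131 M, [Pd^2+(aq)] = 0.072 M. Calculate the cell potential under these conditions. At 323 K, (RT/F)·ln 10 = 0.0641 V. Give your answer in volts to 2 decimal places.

The Pd²⁺/Pd couple has the more positive E°, so it is the cathode; Cd²⁺/Cd is the anode.
E°cell = E°cat − E°an = +0.913 − (−0.398) = +1.311 V; n = 2.
For the overall reaction Pd^2+(aq) + Cd(s) → Pd(s) + Cd^2+(aq), Q = [Cd^2+(aq)] / [Pd^2+(aq)] = 1.82, giving log Q = 0.260.
By the Nernst equation, E = +1.311 − (0.0641/2)·(0.260) = +1.30 V.

+1.30 V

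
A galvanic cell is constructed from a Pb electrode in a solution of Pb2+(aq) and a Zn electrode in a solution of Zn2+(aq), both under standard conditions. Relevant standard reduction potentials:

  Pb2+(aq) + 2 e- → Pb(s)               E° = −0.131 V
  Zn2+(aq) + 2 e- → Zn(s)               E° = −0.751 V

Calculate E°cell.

+0.620 V

The Pb²⁺/Pb couple has the higher E°, so Pb ion is reduced (cathode) and Zn is oxidized (anode).
E°cell = E°(cathode) − E°(anode) = −0.131 − (−0.751) = +0.620 V.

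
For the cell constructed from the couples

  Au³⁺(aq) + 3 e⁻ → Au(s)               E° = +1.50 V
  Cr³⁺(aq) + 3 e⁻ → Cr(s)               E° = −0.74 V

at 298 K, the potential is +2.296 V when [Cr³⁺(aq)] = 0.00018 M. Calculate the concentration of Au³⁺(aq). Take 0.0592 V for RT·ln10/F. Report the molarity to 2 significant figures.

0.12 M

With Au³⁺/Au at the cathode and Cr³⁺/Cr at the anode, E°cell = +1.50 − (−0.74) = +2.24 V (n = 3).
From the Nernst equation, log Q = n(E° − E)/0.0592 = 3·(+2.24 − (+2.296))/0.0592 = −2.838.
The balanced reaction is Au³⁺(aq) + Cr(s) → Au(s) + Cr³⁺(aq), so Q = [Cr³⁺(aq)] / [Au³⁺(aq)].
Isolating [Au³⁺(aq)] in Q = 10^{−2.838} yields log [Au³⁺(aq)] = −0.907, i.e. 0.12 M.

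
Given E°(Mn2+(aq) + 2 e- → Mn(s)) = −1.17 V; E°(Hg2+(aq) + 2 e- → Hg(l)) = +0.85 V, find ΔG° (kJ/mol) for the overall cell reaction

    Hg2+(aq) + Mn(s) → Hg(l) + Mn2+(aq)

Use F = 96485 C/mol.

In the reaction as written Hg2+(aq) is reduced, so the Hg²⁺/Hg couple is the cathode and Mn²⁺/Mn is the anode.
E°cell = +0.85 − (−1.17) = +2.02 V; balancing electrons gives n = 2.
ΔG° = −nFE°cell = −(2)(96485)(+2.02) J/mol = −390 kJ/mol.

−390 kJ/mol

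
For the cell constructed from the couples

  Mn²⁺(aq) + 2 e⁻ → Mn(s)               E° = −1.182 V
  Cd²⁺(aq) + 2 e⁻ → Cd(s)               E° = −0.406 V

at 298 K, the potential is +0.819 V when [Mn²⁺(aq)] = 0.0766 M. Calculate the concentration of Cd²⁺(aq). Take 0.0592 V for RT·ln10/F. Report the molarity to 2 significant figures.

Cd²⁺/Cd is the cathode (higher E°); E°cell = −0.406 − (−1.182) = +0.776 V with n = 2.
Rearranging E = E° − (0.0592/n)·log Q gives log Q = 2(+0.776 − (+0.819))/0.0592 = −1.453.
The balanced reaction is Cd²⁺(aq) + Mn(s) → Cd(s) + Mn²⁺(aq), so Q = [Mn²⁺(aq)] / [Cd²⁺(aq)].
Isolating [Cd²⁺(aq)] in Q = 10^{−1.453} yields log [Cd²⁺(aq)] = 0.337, i.e. 2.2 M.

2.2 M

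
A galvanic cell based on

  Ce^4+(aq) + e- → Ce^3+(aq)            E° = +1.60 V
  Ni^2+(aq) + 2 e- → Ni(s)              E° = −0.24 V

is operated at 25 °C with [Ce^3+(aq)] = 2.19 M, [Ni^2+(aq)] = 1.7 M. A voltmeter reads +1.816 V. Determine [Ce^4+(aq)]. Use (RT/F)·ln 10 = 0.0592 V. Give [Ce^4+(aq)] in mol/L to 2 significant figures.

Ce⁴⁺/Ce³⁺ is the cathode (higher E°); E°cell = +1.60 − (−0.24) = +1.84 V with n = 2.
From the Nernst equation, log Q = n(E° − E)/0.0592 = 2·(+1.84 − (+1.816))/0.0592 = 0.811.
Balancing electrons gives 2 Ce^4+(aq) + Ni(s) → 2 Ce^3+(aq) + Ni^2+(aq); thus Q = ([Ce^3+(aq)]^2·[Ni^2+(aq)]) / [Ce^4+(aq)]^2.
Solving for the unknown gives log [Ce^4+(aq)] = 0.050, so [Ce^4+(aq)] ≈ 1.1 M.

1.1 M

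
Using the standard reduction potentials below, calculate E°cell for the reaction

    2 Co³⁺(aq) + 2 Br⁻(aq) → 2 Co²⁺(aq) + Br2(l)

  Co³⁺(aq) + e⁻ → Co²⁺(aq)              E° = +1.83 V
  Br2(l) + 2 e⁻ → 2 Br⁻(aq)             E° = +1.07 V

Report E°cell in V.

+0.76 V

In the reaction as written, Co³⁺(aq) is reduced (cathode) and Br2(l) is produced by oxidation at the anode.
E°cell = E°(cathode) − E°(anode) = +1.83 − (+1.07) = +0.76 V.
The positive value indicates the reaction is spontaneous as written.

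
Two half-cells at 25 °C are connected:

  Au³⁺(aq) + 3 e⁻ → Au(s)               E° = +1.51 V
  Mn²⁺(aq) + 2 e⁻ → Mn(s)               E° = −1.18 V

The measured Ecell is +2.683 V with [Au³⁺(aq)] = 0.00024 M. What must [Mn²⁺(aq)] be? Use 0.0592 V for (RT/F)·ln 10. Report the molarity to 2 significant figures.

With Au³⁺/Au at the cathode and Mn²⁺/Mn at the anode, E°cell = +1.51 − (−1.18) = +2.69 V (n = 6).
Rearranging E = E° − (0.0592/n)·log Q gives log Q = 6(+2.69 − (+2.683))/0.0592 = 0.709.
Balancing electrons gives 2 Au³⁺(aq) + 3 Mn(s) → 2 Au(s) + 3 Mn²⁺(aq); thus Q = [Mn²⁺(aq)]^3 / [Au³⁺(aq)]^2.
Substituting the known concentrations and solving, log [Mn²⁺(aq)] = −2.177 and [Mn²⁺(aq)] = 0.0067 M.

0.0067 M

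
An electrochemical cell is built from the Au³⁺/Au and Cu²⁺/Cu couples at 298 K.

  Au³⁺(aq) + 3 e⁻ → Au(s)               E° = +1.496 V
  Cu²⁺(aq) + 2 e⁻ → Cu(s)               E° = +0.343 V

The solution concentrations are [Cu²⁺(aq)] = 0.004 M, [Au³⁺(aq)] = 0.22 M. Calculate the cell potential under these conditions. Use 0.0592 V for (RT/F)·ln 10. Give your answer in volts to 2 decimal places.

+1.21 V

Au³⁺/Au is reduced (cathode, E° = +1.496 V) and Cu²⁺/Cu is oxidized (anode).
The standard potential is +1.496 − (+0.343) = +1.153 V and the balanced reaction transfers n = 6 electrons.
The balanced reaction is 2 Au³⁺(aq) + 3 Cu(s) → 2 Au(s) + 3 Cu²⁺(aq), so Q = [Cu²⁺(aq)]^3 / [Au³⁺(aq)]^2 = 1.32×10^−6 and log Q = −5.879.
Applying E = E° − (RT ln10/nF)·log Q gives +1.153 − (0.0592/6)(−5.879) = +1.21 V.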